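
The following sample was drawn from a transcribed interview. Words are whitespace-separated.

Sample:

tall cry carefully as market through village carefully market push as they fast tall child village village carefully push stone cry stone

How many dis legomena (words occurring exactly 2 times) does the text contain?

Frequencies: carefully:3, village:3, tall:2, cry:2, as:2, market:2, push:2, stone:2, through:1, they:1, fast:1, child:1
Words with frequency 2: as, cry, market, push, stone, tall

6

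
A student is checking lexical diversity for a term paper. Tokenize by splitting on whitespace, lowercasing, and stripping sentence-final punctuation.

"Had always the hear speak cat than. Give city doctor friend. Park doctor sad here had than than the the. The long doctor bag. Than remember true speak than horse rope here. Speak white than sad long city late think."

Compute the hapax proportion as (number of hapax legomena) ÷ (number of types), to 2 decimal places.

0.61

Frequencies: than:6, the:4, speak:3, doctor:3, had:2, city:2, sad:2, here:2, long:2, always:1, hear:1, cat:1, give:1, friend:1, park:1, bag:1, remember:1, true:1, horse:1, rope:1, … (3 more, each freq 1)
Hapax count = 14; type count = 23.
Ratio = 14 / 23 = 0.61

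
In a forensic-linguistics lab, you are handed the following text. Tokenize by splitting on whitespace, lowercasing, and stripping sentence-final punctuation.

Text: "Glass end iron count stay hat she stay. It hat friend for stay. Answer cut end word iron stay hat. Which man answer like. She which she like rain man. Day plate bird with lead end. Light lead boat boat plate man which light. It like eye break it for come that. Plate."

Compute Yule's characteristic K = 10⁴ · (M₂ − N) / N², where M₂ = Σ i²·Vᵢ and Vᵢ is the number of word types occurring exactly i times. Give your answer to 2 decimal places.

256.32

Frequencies: stay:4, end:3, hat:3, she:3, it:3, which:3, man:3, like:3, plate:3, iron:2, for:2, answer:2, lead:2, light:2, boat:2, glass:1, count:1, friend:1, cut:1, word:1, … (8 more, each freq 1)
N = 53. Frequency spectrum: V_1=13, V_2=6, V_3=8, V_4=1
M₂ = 1²·13 + 2²·6 + 3²·8 + 4²·1 = 125
K = 10000 × (125 − 53) / 53² = 256.32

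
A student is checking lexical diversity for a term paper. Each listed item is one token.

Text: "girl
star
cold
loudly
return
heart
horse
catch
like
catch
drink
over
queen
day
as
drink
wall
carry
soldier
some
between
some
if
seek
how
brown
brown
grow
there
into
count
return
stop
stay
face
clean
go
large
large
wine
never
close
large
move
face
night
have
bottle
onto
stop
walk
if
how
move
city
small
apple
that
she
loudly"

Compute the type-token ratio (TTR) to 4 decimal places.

N = 60 tokens, V = 47 types.
TTR = V / N = 47 / 60 = 0.7833

0.7833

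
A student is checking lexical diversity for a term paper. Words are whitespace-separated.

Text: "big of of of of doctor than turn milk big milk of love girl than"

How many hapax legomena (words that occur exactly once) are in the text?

4

Frequencies: of:5, big:2, than:2, milk:2, doctor:1, turn:1, love:1, girl:1
Hapax (freq=1): doctor, girl, love, turn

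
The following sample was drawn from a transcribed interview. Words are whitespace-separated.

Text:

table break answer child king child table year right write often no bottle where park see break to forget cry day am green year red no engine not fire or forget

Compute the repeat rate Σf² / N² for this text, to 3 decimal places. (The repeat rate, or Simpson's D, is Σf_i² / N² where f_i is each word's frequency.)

Frequencies: table:2, break:2, child:2, year:2, no:2, forget:2, answer:1, king:1, right:1, write:1, often:1, bottle:1, where:1, park:1, see:1, to:1, cry:1, day:1, am:1, green:1, … (5 more, each freq 1)
Σf² = 43; N² = 961
Repeat rate = 43 / 961 = 0.045

0.045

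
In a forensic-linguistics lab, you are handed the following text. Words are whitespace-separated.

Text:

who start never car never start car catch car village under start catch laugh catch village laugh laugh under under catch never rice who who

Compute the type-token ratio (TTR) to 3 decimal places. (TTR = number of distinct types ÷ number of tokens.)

0.360

N = 25 tokens, V = 9 types.
TTR = V / N = 9 / 25 = 0.360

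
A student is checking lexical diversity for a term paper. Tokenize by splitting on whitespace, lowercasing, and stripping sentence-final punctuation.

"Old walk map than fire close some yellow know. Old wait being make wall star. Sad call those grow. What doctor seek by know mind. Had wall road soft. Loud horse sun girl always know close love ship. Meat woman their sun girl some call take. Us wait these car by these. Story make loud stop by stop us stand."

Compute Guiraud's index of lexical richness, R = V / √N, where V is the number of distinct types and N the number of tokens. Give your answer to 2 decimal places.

N = 60, V = 43.
√N = 7.745967
R = 43 / 7.745967 = 5.55

5.55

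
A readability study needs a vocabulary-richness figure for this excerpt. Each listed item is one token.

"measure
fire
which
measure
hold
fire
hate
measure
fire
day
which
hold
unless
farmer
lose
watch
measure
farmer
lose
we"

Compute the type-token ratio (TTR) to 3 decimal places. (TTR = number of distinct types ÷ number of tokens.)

0.550

N = 20 tokens, V = 11 types.
TTR = V / N = 11 / 20 = 0.550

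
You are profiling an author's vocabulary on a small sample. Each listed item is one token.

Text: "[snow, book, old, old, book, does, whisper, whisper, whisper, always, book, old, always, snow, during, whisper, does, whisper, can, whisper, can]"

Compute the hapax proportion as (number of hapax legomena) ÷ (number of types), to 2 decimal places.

Frequencies: whisper:6, book:3, old:3, snow:2, does:2, always:2, can:2, during:1
Hapax count = 1; type count = 8.
Ratio = 1 / 8 = 0.13

0.13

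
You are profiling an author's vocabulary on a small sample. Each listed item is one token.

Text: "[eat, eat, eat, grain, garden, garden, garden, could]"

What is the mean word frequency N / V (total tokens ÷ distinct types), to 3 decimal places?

N = 8 tokens, V = 4 types.
Mean frequency = N / V = 8 / 4 = 2.000

2.000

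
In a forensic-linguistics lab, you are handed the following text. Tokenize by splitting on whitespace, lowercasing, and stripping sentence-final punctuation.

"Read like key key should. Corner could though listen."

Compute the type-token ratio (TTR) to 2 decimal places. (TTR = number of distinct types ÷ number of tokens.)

N = 9 tokens, V = 8 types.
TTR = V / N = 8 / 9 = 0.89

0.89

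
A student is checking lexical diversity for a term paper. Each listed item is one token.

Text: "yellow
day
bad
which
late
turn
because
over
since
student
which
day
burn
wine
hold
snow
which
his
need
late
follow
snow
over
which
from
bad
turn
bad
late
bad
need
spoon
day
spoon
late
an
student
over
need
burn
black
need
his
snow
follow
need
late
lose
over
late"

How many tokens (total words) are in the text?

Tokens: yellow, day, bad, which, late, turn, because, over, since, student, which, day, burn, wine, hold, snow, which, his, need, late, follow, snow, over, which, from, bad, turn, bad, late, bad, need, spoon, day, spoon, late, an, student, over, need, burn, black, need, his, snow, follow, need, late, lose, over, late
N = 50

50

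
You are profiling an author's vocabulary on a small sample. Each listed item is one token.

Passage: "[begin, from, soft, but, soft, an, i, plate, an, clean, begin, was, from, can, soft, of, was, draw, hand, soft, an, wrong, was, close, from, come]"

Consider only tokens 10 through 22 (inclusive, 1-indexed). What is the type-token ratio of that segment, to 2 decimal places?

Segment tokens 10–22: clean, begin, was, from, can, soft, of, was, draw, hand, soft, an, wrong
Segment N = 13, segment V = 11.
TTR = 11 / 13 = 0.85

0.85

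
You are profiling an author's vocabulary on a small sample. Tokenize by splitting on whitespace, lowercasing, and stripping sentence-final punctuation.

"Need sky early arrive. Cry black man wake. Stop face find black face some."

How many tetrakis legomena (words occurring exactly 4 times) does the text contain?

Frequencies: black:2, face:2, need:1, sky:1, early:1, arrive:1, cry:1, man:1, wake:1, stop:1, find:1, some:1
Words with frequency 4: (none)

0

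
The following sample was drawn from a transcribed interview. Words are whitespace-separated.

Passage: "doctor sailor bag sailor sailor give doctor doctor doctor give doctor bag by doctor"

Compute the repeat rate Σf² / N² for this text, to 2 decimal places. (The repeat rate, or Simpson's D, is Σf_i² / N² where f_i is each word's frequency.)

Frequencies: doctor:6, sailor:3, bag:2, give:2, by:1
Σf² = 54; N² = 196
Repeat rate = 54 / 196 = 0.28

0.28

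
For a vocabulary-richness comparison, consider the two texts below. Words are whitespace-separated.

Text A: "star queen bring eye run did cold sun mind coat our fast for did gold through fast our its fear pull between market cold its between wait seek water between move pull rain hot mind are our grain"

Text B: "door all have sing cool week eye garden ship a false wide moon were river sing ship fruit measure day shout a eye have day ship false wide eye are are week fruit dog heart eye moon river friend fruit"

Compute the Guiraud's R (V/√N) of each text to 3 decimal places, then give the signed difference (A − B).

0.905

A: V=28, N=38, R=4.542
B: V=23, N=40, R=3.637
Difference = 4.542 − 3.637 = 0.905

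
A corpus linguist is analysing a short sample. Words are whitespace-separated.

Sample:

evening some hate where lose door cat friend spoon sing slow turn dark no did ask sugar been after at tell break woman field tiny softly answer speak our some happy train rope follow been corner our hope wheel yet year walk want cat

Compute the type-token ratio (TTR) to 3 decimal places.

N = 44 tokens, V = 40 types.
TTR = V / N = 40 / 44 = 0.909

0.909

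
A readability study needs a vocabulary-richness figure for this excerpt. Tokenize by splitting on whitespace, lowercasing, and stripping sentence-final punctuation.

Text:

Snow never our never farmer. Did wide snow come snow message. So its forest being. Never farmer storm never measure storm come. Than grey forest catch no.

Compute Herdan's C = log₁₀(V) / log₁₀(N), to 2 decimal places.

0.88

N = 27, V = 18.
log₁₀(V) = 1.255273, log₁₀(N) = 1.431364
C = 1.255273 / 1.431364 = 0.88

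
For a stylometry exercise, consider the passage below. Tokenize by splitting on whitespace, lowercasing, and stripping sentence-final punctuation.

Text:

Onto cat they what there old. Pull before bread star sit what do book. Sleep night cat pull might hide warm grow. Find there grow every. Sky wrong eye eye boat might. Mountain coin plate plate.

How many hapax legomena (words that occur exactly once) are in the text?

20

Frequencies: cat:2, what:2, there:2, pull:2, might:2, grow:2, eye:2, plate:2, onto:1, they:1, old:1, before:1, bread:1, star:1, sit:1, do:1, book:1, sleep:1, night:1, hide:1, … (8 more, each freq 1)
Hapax (freq=1): before, boat, book, bread, coin, do, every, find, hide, mountain, night, old, onto, sit, sky, sleep, star, they, warm, wrong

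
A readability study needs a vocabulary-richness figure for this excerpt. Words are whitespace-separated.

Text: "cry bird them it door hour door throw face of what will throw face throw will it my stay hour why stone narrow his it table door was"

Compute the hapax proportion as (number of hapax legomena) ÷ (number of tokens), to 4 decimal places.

0.4643

Frequencies: it:3, door:3, throw:3, hour:2, face:2, will:2, cry:1, bird:1, them:1, of:1, what:1, my:1, stay:1, why:1, stone:1, narrow:1, his:1, table:1, was:1
Hapax count = 13; token count = 28.
Ratio = 13 / 28 = 0.4643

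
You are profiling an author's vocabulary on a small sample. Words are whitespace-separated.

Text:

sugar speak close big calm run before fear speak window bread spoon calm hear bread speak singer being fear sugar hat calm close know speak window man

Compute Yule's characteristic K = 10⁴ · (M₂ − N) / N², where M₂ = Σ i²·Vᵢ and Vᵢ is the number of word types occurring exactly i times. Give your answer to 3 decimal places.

384.088

Frequencies: speak:4, calm:3, sugar:2, close:2, fear:2, window:2, bread:2, big:1, run:1, before:1, spoon:1, hear:1, singer:1, being:1, hat:1, know:1, man:1
N = 27. Frequency spectrum: V_1=10, V_2=5, V_3=1, V_4=1
M₂ = 1²·10 + 2²·5 + 3²·1 + 4²·1 = 55
K = 10000 × (55 − 27) / 27² = 384.088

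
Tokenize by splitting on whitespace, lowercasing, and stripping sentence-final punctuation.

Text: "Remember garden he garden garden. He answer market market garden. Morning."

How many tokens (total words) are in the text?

Tokens: remember, garden, he, garden, garden, he, answer, market, market, garden, morning
N = 11

11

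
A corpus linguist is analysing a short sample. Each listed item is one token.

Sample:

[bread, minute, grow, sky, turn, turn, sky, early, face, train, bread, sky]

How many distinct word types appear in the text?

Distinct types: {bread, early, face, grow, minute, sky, train, turn}
V = 8

8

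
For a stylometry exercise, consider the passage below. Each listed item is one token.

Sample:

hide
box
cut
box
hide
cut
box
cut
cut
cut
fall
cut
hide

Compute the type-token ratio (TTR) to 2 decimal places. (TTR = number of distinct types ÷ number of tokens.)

N = 13 tokens, V = 4 types.
TTR = V / N = 4 / 13 = 0.31

0.31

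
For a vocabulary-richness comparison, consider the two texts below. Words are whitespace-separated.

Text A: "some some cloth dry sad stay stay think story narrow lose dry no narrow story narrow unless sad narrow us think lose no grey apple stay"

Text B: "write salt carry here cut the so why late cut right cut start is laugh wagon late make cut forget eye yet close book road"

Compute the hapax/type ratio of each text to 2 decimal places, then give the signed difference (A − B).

A: hapax=5, V=14, ratio=0.36
B: hapax=19, V=21, ratio=0.90
Difference = 0.36 − 0.90 = -0.54

-0.54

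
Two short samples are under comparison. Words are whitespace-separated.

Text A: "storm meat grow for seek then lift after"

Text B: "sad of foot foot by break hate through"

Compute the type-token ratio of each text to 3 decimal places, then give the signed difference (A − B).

0.125

TTR(A) = 8/8 = 1.000
TTR(B) = 7/8 = 0.875
Difference = 1.000 − 0.875 = 0.125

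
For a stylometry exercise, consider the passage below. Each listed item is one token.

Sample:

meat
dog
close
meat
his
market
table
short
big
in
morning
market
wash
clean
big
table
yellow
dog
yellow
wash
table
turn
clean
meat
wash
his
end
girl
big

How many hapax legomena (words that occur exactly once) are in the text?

7

Frequencies: meat:3, table:3, big:3, wash:3, dog:2, his:2, market:2, clean:2, yellow:2, close:1, short:1, in:1, morning:1, turn:1, end:1, girl:1
Hapax (freq=1): close, end, girl, in, morning, short, turn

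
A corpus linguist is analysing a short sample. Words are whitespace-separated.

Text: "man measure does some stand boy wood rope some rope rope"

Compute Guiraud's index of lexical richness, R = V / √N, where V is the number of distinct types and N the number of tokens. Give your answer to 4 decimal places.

2.4121

N = 11, V = 8.
√N = 3.316625
R = 8 / 3.316625 = 2.4121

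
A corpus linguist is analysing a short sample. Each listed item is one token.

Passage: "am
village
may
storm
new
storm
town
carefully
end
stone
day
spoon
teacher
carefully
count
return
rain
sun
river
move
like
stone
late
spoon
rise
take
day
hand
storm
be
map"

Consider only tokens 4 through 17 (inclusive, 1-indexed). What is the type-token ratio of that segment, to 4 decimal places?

Segment tokens 4–17: storm, new, storm, town, carefully, end, stone, day, spoon, teacher, carefully, count, return, rain
Segment N = 14, segment V = 12.
TTR = 12 / 14 = 0.8571

0.8571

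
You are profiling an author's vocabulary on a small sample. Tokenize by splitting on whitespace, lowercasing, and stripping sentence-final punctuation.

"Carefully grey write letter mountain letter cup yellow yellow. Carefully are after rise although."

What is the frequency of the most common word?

2

Frequencies: carefully:2, letter:2, yellow:2, grey:1, write:1, mountain:1, cup:1, are:1, after:1, rise:1, although:1
Most common: 'carefully' with frequency 2.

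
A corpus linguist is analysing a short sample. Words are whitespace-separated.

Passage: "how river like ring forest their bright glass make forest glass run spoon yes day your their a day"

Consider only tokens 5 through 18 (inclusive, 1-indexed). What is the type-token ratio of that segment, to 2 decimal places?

Segment tokens 5–18: forest, their, bright, glass, make, forest, glass, run, spoon, yes, day, your, their, a
Segment N = 14, segment V = 11.
TTR = 11 / 14 = 0.79

0.79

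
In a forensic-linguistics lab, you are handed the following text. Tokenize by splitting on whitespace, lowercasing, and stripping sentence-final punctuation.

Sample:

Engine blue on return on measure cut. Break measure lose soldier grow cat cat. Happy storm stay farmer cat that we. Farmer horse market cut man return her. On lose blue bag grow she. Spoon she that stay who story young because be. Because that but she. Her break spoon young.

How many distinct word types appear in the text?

30

Distinct types: {bag, be, because, blue, break, but, cat, cut, engine, farmer, grow, happy, her, horse, lose, man, market, measure, on, return, she, soldier, spoon, stay, storm, story, that, we, who, young}
V = 30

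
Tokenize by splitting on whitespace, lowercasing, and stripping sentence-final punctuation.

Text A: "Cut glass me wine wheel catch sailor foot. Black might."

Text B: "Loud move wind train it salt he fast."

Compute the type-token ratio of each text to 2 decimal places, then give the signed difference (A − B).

0.00

TTR(A) = 10/10 = 1.00
TTR(B) = 8/8 = 1.00
Difference = 1.00 − 1.00 = 0.00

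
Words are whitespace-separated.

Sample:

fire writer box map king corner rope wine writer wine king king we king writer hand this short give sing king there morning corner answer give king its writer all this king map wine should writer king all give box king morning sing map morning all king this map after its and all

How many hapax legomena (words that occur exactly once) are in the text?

10

Frequencies: king:10, writer:5, map:4, all:4, wine:3, this:3, give:3, morning:3, box:2, corner:2, sing:2, its:2, fire:1, rope:1, we:1, hand:1, short:1, there:1, answer:1, should:1, … (2 more, each freq 1)
Hapax (freq=1): after, and, answer, fire, hand, rope, short, should, there, we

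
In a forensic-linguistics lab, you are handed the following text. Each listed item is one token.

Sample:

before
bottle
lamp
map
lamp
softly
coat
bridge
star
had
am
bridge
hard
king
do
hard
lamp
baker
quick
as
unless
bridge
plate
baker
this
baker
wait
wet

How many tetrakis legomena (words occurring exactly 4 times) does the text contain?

0

Frequencies: lamp:3, bridge:3, baker:3, hard:2, before:1, bottle:1, map:1, softly:1, coat:1, star:1, had:1, am:1, king:1, do:1, quick:1, as:1, unless:1, plate:1, this:1, wait:1, … (1 more, each freq 1)
Words with frequency 4: (none)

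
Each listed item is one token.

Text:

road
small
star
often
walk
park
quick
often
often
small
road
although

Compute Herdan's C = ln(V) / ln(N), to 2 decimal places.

N = 12, V = 8.
ln(V) = 2.079442, ln(N) = 2.484907
C = 2.079442 / 2.484907 = 0.84

0.84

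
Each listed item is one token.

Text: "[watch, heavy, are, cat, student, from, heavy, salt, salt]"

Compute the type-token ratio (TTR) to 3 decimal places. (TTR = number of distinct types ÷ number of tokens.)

0.778

N = 9 tokens, V = 7 types.
TTR = V / N = 7 / 9 = 0.778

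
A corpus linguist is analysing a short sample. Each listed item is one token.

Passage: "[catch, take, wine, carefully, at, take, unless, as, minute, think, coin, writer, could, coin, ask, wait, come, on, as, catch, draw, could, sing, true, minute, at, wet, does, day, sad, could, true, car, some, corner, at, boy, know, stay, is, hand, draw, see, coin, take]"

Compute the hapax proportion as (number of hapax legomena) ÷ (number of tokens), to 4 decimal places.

Frequencies: take:3, at:3, coin:3, could:3, catch:2, as:2, minute:2, draw:2, true:2, wine:1, carefully:1, unless:1, think:1, writer:1, ask:1, wait:1, come:1, on:1, sing:1, wet:1, … (12 more, each freq 1)
Hapax count = 23; token count = 45.
Ratio = 23 / 45 = 0.5111

0.5111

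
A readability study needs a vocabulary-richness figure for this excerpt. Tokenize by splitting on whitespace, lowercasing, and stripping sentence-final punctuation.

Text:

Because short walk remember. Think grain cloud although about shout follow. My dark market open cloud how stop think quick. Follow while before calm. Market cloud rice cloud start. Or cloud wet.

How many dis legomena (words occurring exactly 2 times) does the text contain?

Frequencies: cloud:5, think:2, follow:2, market:2, because:1, short:1, walk:1, remember:1, grain:1, although:1, about:1, shout:1, my:1, dark:1, open:1, how:1, stop:1, quick:1, while:1, before:1, … (5 more, each freq 1)
Words with frequency 2: follow, market, think

3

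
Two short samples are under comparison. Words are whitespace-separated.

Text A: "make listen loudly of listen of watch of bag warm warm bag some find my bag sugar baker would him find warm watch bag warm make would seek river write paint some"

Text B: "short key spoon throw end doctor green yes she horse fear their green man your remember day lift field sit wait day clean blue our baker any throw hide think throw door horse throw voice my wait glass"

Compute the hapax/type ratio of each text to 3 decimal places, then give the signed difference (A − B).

A: hapax=9, V=18, ratio=0.500
B: hapax=26, V=31, ratio=0.839
Difference = 0.500 − 0.839 = -0.339

-0.339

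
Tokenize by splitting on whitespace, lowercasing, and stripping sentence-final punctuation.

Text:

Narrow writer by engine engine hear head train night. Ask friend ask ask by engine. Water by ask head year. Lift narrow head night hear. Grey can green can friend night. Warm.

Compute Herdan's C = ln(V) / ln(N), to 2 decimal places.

N = 32, V = 17.
ln(V) = 2.833213, ln(N) = 3.465736
C = 2.833213 / 3.465736 = 0.82

0.82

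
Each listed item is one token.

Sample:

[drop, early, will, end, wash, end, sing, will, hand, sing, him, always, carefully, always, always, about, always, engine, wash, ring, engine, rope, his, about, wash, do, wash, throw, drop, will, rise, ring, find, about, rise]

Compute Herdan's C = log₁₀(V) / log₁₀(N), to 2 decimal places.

N = 35, V = 19.
log₁₀(V) = 1.278754, log₁₀(N) = 1.544068
C = 1.278754 / 1.544068 = 0.83

0.83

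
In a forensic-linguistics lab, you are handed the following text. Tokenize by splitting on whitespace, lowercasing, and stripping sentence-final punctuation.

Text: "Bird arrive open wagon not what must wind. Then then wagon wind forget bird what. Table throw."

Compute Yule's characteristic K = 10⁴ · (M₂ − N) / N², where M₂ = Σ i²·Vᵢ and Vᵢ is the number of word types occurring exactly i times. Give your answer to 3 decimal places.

Frequencies: bird:2, wagon:2, what:2, wind:2, then:2, arrive:1, open:1, not:1, must:1, forget:1, table:1, throw:1
N = 17. Frequency spectrum: V_1=7, V_2=5
M₂ = 1²·7 + 2²·5 = 27
K = 10000 × (27 − 17) / 17² = 346.021

346.021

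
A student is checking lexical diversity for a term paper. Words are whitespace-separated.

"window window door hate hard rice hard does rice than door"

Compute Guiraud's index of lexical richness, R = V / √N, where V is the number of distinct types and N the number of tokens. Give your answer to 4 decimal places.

N = 11, V = 7.
√N = 3.316625
R = 7 / 3.316625 = 2.1106

2.1106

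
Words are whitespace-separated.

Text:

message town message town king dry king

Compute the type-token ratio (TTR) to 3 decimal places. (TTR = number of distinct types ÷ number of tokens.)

0.571

N = 7 tokens, V = 4 types.
TTR = V / N = 4 / 7 = 0.571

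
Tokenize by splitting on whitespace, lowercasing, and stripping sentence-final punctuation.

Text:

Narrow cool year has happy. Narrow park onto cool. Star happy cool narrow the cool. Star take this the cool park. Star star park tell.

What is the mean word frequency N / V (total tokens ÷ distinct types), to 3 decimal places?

N = 25 tokens, V = 12 types.
Mean frequency = N / V = 25 / 12 = 2.083

2.083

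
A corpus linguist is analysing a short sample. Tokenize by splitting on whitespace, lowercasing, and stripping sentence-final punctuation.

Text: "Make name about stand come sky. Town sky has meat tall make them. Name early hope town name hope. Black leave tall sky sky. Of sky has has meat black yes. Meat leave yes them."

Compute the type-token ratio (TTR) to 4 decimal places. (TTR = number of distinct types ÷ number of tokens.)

0.4857

N = 35 tokens, V = 17 types.
TTR = V / N = 17 / 35 = 0.4857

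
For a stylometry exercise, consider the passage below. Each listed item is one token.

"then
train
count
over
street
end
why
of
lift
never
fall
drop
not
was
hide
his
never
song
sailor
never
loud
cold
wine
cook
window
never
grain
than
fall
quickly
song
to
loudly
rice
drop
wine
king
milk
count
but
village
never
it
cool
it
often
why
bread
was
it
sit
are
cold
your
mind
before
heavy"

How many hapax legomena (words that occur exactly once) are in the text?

33

Frequencies: never:5, it:3, count:2, why:2, fall:2, drop:2, was:2, song:2, cold:2, wine:2, then:1, train:1, over:1, street:1, end:1, of:1, lift:1, not:1, hide:1, his:1, … (23 more, each freq 1)
Hapax (freq=1): are, before, bread, but, cook, cool, end, grain, heavy, hide, his, king, lift, loud, loudly, milk, mind, not, of, often, over, quickly, rice, sailor, sit, street, than, then, to, train, village, window, your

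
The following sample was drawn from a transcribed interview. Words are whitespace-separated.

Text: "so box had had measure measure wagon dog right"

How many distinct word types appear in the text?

Distinct types: {box, dog, had, measure, right, so, wagon}
V = 7

7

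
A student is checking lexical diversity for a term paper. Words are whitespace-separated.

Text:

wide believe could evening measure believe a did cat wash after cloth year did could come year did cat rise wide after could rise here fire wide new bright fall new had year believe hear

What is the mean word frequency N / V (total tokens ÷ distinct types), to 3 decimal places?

N = 35 tokens, V = 21 types.
Mean frequency = N / V = 35 / 21 = 1.667

1.667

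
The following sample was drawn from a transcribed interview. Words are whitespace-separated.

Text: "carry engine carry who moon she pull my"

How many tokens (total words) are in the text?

Tokens: carry, engine, carry, who, moon, she, pull, my
N = 8

8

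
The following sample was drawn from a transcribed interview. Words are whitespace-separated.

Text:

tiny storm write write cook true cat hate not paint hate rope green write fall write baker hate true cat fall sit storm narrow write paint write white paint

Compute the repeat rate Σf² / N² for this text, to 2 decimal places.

0.09

Frequencies: write:6, hate:3, paint:3, storm:2, true:2, cat:2, fall:2, tiny:1, cook:1, not:1, rope:1, green:1, baker:1, sit:1, narrow:1, white:1
Σf² = 79; N² = 841
Repeat rate = 79 / 841 = 0.09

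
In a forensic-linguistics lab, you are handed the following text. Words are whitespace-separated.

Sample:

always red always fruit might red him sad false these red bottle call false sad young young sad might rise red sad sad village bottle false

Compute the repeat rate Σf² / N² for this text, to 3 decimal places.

0.107

Frequencies: sad:5, red:4, false:3, always:2, might:2, bottle:2, young:2, fruit:1, him:1, these:1, call:1, rise:1, village:1
Σf² = 72; N² = 676
Repeat rate = 72 / 676 = 0.107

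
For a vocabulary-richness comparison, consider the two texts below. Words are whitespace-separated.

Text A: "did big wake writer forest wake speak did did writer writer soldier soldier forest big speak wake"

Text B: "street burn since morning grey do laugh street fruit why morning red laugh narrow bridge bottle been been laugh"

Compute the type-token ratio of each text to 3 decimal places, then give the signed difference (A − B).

TTR(A) = 7/17 = 0.412
TTR(B) = 14/19 = 0.737
Difference = 0.412 − 0.737 = -0.325

-0.325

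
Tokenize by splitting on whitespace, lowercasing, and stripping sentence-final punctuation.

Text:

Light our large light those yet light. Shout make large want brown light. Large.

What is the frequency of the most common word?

Frequencies: light:4, large:3, our:1, those:1, yet:1, shout:1, make:1, want:1, brown:1
Most common: 'light' with frequency 4.

4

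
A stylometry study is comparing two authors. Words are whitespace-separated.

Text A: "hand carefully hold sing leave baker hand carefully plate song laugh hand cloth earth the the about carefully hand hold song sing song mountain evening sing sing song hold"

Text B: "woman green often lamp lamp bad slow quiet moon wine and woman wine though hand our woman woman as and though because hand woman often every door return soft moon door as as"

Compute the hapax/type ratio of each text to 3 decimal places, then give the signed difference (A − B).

A: hapax=9, V=15, ratio=0.600
B: hapax=9, V=19, ratio=0.474
Difference = 0.600 − 0.474 = 0.126

0.126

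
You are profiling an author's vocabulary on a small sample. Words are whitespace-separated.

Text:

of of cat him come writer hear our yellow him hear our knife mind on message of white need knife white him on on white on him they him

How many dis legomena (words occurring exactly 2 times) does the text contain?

3

Frequencies: him:5, on:4, of:3, white:3, hear:2, our:2, knife:2, cat:1, come:1, writer:1, yellow:1, mind:1, message:1, need:1, they:1
Words with frequency 2: hear, knife, our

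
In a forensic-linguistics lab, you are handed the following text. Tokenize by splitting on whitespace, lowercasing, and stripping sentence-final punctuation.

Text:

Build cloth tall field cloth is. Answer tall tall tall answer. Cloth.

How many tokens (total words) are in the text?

Tokens: build, cloth, tall, field, cloth, is, answer, tall, tall, tall, answer, cloth
N = 12

12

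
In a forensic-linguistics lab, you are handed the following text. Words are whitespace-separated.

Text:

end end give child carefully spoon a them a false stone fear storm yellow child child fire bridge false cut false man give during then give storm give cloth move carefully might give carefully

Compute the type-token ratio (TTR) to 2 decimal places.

N = 34 tokens, V = 21 types.
TTR = V / N = 21 / 34 = 0.62

0.62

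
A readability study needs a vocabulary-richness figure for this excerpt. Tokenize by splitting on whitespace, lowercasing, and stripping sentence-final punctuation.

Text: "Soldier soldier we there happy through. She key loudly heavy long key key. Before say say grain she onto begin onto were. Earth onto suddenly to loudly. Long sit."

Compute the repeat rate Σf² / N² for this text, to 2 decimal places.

0.06

Frequencies: key:3, onto:3, soldier:2, she:2, loudly:2, long:2, say:2, we:1, there:1, happy:1, through:1, heavy:1, before:1, grain:1, begin:1, were:1, earth:1, suddenly:1, to:1, sit:1
Σf² = 51; N² = 841
Repeat rate = 51 / 841 = 0.06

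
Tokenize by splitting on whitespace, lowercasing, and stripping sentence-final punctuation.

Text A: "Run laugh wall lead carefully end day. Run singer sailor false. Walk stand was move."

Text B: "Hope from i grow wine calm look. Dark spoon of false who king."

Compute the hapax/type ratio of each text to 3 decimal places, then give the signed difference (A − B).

A: hapax=13, V=14, ratio=0.929
B: hapax=13, V=13, ratio=1.000
Difference = 0.929 − 1.000 = -0.071

-0.071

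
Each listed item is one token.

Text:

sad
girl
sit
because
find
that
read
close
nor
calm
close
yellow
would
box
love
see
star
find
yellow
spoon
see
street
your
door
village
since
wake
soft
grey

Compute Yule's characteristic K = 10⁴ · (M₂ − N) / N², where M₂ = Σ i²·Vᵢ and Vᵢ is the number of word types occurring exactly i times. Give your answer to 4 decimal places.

Frequencies: find:2, close:2, yellow:2, see:2, sad:1, girl:1, sit:1, because:1, that:1, read:1, nor:1, calm:1, would:1, box:1, love:1, star:1, spoon:1, street:1, your:1, door:1, … (5 more, each freq 1)
N = 29. Frequency spectrum: V_1=21, V_2=4
M₂ = 1²·21 + 2²·4 = 37
K = 10000 × (37 − 29) / 29² = 95.1249

95.1249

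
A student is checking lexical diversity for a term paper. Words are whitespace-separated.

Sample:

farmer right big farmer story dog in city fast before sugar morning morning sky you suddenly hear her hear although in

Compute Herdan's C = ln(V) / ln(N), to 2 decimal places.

0.93

N = 21, V = 17.
ln(V) = 2.833213, ln(N) = 3.044522
C = 2.833213 / 3.044522 = 0.93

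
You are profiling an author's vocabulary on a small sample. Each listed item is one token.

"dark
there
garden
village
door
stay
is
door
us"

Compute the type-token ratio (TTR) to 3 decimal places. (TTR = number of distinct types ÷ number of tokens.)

N = 9 tokens, V = 8 types.
TTR = V / N = 8 / 9 = 0.889

0.889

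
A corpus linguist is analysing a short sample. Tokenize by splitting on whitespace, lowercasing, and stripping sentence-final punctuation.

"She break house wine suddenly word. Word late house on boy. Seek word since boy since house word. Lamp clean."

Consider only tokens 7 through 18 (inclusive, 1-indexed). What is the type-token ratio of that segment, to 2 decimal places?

Segment tokens 7–18: word, late, house, on, boy, seek, word, since, boy, since, house, word
Segment N = 12, segment V = 7.
TTR = 7 / 12 = 0.58

0.58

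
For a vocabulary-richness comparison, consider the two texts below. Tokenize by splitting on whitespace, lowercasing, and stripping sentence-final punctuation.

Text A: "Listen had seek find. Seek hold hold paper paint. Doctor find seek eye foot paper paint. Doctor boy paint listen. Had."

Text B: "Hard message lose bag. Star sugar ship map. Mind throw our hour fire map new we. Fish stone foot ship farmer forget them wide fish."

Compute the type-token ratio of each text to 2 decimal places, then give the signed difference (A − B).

-0.36

TTR(A) = 11/21 = 0.52
TTR(B) = 22/25 = 0.88
Difference = 0.52 − 0.88 = -0.36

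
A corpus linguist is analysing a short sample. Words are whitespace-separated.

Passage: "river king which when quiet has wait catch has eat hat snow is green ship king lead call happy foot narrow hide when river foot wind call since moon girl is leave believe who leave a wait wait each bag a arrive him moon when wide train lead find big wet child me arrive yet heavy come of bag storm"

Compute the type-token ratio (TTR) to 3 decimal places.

0.733

N = 60 tokens, V = 44 types.
TTR = V / N = 44 / 60 = 0.733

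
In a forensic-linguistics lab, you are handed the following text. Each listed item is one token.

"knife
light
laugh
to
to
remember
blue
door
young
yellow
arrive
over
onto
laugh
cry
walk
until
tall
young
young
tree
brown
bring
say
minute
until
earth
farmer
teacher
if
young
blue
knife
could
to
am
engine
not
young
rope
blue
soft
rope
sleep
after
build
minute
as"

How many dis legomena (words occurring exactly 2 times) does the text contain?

5

Frequencies: young:5, to:3, blue:3, knife:2, laugh:2, until:2, minute:2, rope:2, light:1, remember:1, door:1, yellow:1, arrive:1, over:1, onto:1, cry:1, walk:1, tall:1, tree:1, brown:1, … (15 more, each freq 1)
Words with frequency 2: knife, laugh, minute, rope, until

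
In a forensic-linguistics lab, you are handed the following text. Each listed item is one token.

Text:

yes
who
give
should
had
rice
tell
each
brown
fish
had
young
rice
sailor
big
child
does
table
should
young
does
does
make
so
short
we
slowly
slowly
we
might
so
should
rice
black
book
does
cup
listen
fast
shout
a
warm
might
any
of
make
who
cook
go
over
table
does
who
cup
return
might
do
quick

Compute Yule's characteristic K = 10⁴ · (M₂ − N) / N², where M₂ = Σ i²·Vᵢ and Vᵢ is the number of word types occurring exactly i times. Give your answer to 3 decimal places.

178.359

Frequencies: does:5, who:3, should:3, rice:3, might:3, had:2, young:2, table:2, make:2, so:2, we:2, slowly:2, cup:2, yes:1, give:1, tell:1, each:1, brown:1, fish:1, sailor:1, … (18 more, each freq 1)
N = 58. Frequency spectrum: V_1=25, V_2=8, V_3=4, V_5=1
M₂ = 1²·25 + 2²·8 + 3²·4 + 5²·1 = 118
K = 10000 × (118 − 58) / 58² = 178.359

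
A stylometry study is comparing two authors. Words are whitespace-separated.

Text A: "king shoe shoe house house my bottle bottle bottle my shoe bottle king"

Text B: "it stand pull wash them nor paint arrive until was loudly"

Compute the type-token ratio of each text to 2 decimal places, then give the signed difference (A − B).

-0.62

TTR(A) = 5/13 = 0.38
TTR(B) = 11/11 = 1.00
Difference = 0.38 − 1.00 = -0.62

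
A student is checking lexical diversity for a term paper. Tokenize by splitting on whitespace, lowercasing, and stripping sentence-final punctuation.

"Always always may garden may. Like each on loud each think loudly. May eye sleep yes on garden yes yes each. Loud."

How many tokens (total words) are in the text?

22

Tokens: always, always, may, garden, may, like, each, on, loud, each, think, loudly, may, eye, sleep, yes, on, garden, yes, yes, each, loud
N = 22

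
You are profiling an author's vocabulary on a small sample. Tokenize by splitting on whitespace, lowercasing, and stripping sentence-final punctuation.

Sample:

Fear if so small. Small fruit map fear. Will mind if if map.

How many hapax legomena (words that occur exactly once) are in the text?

4

Frequencies: if:3, fear:2, small:2, map:2, so:1, fruit:1, will:1, mind:1
Hapax (freq=1): fruit, mind, so, will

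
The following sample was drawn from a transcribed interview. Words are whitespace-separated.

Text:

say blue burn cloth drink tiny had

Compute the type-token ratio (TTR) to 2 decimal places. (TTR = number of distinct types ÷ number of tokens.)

N = 7 tokens, V = 7 types.
TTR = V / N = 7 / 7 = 1.00

1.00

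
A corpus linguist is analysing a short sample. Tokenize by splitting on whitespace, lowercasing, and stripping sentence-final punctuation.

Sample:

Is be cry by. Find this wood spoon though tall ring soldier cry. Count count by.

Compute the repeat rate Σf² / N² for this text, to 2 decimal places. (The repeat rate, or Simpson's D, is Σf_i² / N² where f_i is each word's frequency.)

0.09

Frequencies: cry:2, by:2, count:2, is:1, be:1, find:1, this:1, wood:1, spoon:1, though:1, tall:1, ring:1, soldier:1
Σf² = 22; N² = 256
Repeat rate = 22 / 256 = 0.09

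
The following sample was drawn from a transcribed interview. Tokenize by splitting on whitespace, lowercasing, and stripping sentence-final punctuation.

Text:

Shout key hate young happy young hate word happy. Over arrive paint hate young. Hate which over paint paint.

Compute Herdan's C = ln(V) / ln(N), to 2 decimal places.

N = 19, V = 10.
ln(V) = 2.302585, ln(N) = 2.944439
C = 2.302585 / 2.944439 = 0.78

0.78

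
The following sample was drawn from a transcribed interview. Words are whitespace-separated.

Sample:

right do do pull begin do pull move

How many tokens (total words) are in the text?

8

Tokens: right, do, do, pull, begin, do, pull, move
N = 8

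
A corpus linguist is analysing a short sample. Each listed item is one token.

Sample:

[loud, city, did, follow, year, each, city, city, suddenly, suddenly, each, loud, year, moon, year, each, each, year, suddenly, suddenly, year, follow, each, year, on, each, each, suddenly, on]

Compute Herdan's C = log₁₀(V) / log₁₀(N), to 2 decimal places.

N = 29, V = 9.
log₁₀(V) = 0.954243, log₁₀(N) = 1.462398
C = 0.954243 / 1.462398 = 0.65

0.65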